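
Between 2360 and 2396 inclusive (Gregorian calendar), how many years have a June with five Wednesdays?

June has 30 days; it has five Wednesdays when Wednesday falls among the first (month-length − 28) days — i.e. when June 1 is one of Wednesday/Tuesday.
June 1 by year: 2360:Wed✓ 2361:Thu 2362:Fri 2363:Sat 2364:Mon 2365:Tue✓ 2366:Wed✓ 2367:Thu 2368:Sat 2369:Sun 2370:Mon 2371:Tue✓ 2372:Thu 2373:Fri 2374:Sat …(7 more)… 2382:Tue✓ 2383:Wed✓ 2384:Fri 2385:Sat 2386:Sun 2387:Mon 2388:Wed✓ 2389:Thu 2390:Fri 2391:Sat 2392:Mon 2393:Tue✓ 2394:Wed✓ 2395:Thu 2396:Sat
Years with five Wednesdays: 2360, 2365, 2366, 2371, 2376, 2377, 2382, 2383, 2388, 2393, 2394 → 11.

11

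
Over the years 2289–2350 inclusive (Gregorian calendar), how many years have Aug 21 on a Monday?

10

Track Aug 21's weekday year by year (advancing +1, or +2 across a Feb 29):
  2289: Wed  2290: Thu (+1)  2291: Fri (+1)  2292: Sun (+2)  2293: Mon (+1) ✓
  2294: Tue (+1)  2295: Wed (+1)  2296: Fri (+2)  2297: Sat (+1)  2298: Sun (+1)
  2299: Mon (+1) ✓  2300: Tue (+1)  2301: Wed (+1)  2302: Thu (+1)  … (34 more years) …
  2337: Sat (+1)  2338: Sun (+1)  2339: Mon (+1) ✓  2340: Wed (+2)  2341: Thu (+1)
  2342: Fri (+1)  2343: Sat (+1)  2344: Mon (+2) ✓  2345: Tue (+1)  2346: Wed (+1)
  2347: Thu (+1)  2348: Sat (+2)  2349: Sun (+1)  2350: Mon (+1) ✓
Monday years: 2293, 2299, 2305, 2311, 2316, 2322, 2333, 2339, 2344, 2350 — 10 in total.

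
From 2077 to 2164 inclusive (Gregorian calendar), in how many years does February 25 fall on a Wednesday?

Track February 25's weekday year by year (advancing +1, or +2 across a Feb 29):
  2077: Thu  2078: Fri (+1)  2079: Sat (+1)  2080: Sun (+1)  2081: Tue (+2)
  2082: Wed (+1) ✓  2083: Thu (+1)  2084: Fri (+1)  2085: Sun (+2)  2086: Mon (+1)
  2087: Tue (+1)  2088: Wed (+1) ✓  2089: Fri (+2)  2090: Sat (+1)  … (60 more years) …
  2151: Thu (+1)  2152: Fri (+1)  2153: Sun (+2)  2154: Mon (+1)  2155: Tue (+1)
  2156: Wed (+1) ✓  2157: Fri (+2)  2158: Sat (+1)  2159: Sun (+1)  2160: Mon (+1)
  2161: Wed (+2) ✓  2162: Thu (+1)  2163: Fri (+1)  2164: Sat (+1)
Wednesday years: 2082, 2088, 2093, 2099, 2105, 2111, 2122, 2128, 2133, 2139, 2150, 2156, 2161 — 13 in total.

13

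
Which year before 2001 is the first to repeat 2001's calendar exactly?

1990

Two years share a calendar iff Jan 1 falls on the same weekday and both are leap or both are common. 2001: Jan 1 is Monday, common year.
2000: Jan 1 Saturday, leap
1999: Jan 1 Friday, common
1998: Jan 1 Thursday, common
1997: Jan 1 Wednesday, common
1996: Jan 1 Monday, leap
1995: Jan 1 Sunday, common
1994: Jan 1 Saturday, common
1993: Jan 1 Friday, common
1992: Jan 1 Wednesday, leap
1991: Jan 1 Tuesday, common
1990: Jan 1 Monday, common
1990 matches on both conditions.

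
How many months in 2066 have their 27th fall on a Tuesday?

Check the 27th of each month of 2066: Jan 27: Wed, Feb 27: Sat, Mar 27: Sat, Apr 27: Tue, May 27: Thu, Jun 27: Sun, Jul 27: Tue, Aug 27: Fri, Sep 27: Mon, Oct 27: Wed, Nov 27: Sat, Dec 27: Mon.
Tuesday occurs in April, July — 2 months.

2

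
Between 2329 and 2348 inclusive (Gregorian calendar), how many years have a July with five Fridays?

8

July has 31 days; it has five Fridays when Friday falls among the first (month-length − 28) days — i.e. when July 1 is one of Friday/Thursday/Wednesday.
July 1 by year: 2329:Mon 2330:Tue 2331:Wed✓ 2332:Fri✓ 2333:Sat 2334:Sun 2335:Mon 2336:Wed✓ 2337:Thu✓ 2338:Fri✓ 2339:Sat 2340:Mon 2341:Tue 2342:Wed✓ 2343:Thu✓ 2344:Sat 2345:Sun 2346:Mon 2347:Tue 2348:Thu✓
Years with five Fridays: 2331, 2332, 2336, 2337, 2338, 2342, 2343, 2348 → 8.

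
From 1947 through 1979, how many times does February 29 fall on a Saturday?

Leap years in 1947–1979: 8 of them.
Feb 29 weekday advances by 5 (mod 7) from one leap year to the next four years later (or differs when a century non-leap intervenes).
Leap-day weekdays: 1948:Sun 1952:Fri 1956:Wed 1960:Mon 1964:Sat✓ 1968:Thu 1972:Tue 1976:Sun
Saturday: 1964 → 1.

1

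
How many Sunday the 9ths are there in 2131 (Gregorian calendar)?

Check the 9th of each month of 2131: Jan 9: Tue, Feb 9: Fri, Mar 9: Fri, Apr 9: Mon, May 9: Wed, Jun 9: Sat, Jul 9: Mon, Aug 9: Thu, Sep 9: Sun, Oct 9: Tue, Nov 9: Fri, Dec 9: Sun.
Sunday occurs in September, December — 2 months.

2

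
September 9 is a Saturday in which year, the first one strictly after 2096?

2102

From one year to the next, a fixed date's weekday advances by 1, or by 2 when a Feb 29 lies between the two dates.
2096: September 9 is Sunday.
2097: Monday (+1)
2098: Tuesday (+1)
2099: Wednesday (+1)
2100: Thursday (+1)
2101: Friday (+1)
2102: Saturday (+1)
September 9 falls on a Saturday in 2102.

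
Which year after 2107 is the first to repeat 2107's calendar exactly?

2118

Two years share a calendar iff Jan 1 falls on the same weekday and both are leap or both are common. 2107: Jan 1 is Saturday, common year.
2108: Jan 1 Sunday, leap
2109: Jan 1 Tuesday, common
2110: Jan 1 Wednesday, common
2111: Jan 1 Thursday, common
2112: Jan 1 Friday, leap
2113: Jan 1 Sunday, common
2114: Jan 1 Monday, common
2115: Jan 1 Tuesday, common
2116: Jan 1 Wednesday, leap
2117: Jan 1 Friday, common
2118: Jan 1 Saturday, common
2118 matches on both conditions.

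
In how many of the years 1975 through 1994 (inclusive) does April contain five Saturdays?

6

April has 30 days; it has five Saturdays when Saturday falls among the first (month-length − 28) days — i.e. when April 1 is one of Saturday/Friday.
April 1 by year: 1975:Tue 1976:Thu 1977:Fri✓ 1978:Sat✓ 1979:Sun 1980:Tue 1981:Wed 1982:Thu 1983:Fri✓ 1984:Sun 1985:Mon 1986:Tue 1987:Wed 1988:Fri✓ 1989:Sat✓ 1990:Sun 1991:Mon 1992:Wed 1993:Thu 1994:Fri✓
Years with five Saturdays: 1977, 1978, 1983, 1988, 1989, 1994 → 6.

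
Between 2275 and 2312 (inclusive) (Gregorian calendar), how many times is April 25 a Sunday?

Track April 25's weekday year by year (advancing +1, or +2 across a Feb 29):
  2275: Sun ✓  2276: Tue (+2)  2277: Wed (+1)  2278: Thu (+1)  2279: Fri (+1)
  2280: Sun (+2) ✓  2281: Mon (+1)  2282: Tue (+1)  2283: Wed (+1)  2284: Fri (+2)
  2285: Sat (+1)  2286: Sun (+1) ✓  2287: Mon (+1)  2288: Wed (+2)  … (10 more years) …
  2299: Tue (+1)  2300: Wed (+1)  2301: Thu (+1)  2302: Fri (+1)  2303: Sat (+1)
  2304: Mon (+2)  2305: Tue (+1)  2306: Wed (+1)  2307: Thu (+1)  2308: Sat (+2)
  2309: Sun (+1) ✓  2310: Mon (+1)  2311: Tue (+1)  2312: Thu (+2)
Sunday years: 2275, 2280, 2286, 2297, 2309 — 5 in total.

5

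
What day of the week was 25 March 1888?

January 1, 1888 is a Sunday.
March 25 is day 85 of the year, i.e. 84 days after Jan 1.
84 mod 7 = 0, so advance 0 weekdays from Sunday: Sunday.

Sunday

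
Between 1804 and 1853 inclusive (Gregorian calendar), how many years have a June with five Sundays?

15

June has 30 days; it has five Sundays when Sunday falls among the first (month-length − 28) days — i.e. when June 1 is one of Sunday/Saturday.
June 1 by year: 1804:Fri 1805:Sat✓ 1806:Sun✓ 1807:Mon 1808:Wed 1809:Thu 1810:Fri 1811:Sat✓ 1812:Mon 1813:Tue 1814:Wed 1815:Thu 1816:Sat✓ 1817:Sun✓ 1818:Mon …(20 more)… 1839:Sat✓ 1840:Mon 1841:Tue 1842:Wed 1843:Thu 1844:Sat✓ 1845:Sun✓ 1846:Mon 1847:Tue 1848:Thu 1849:Fri 1850:Sat✓ 1851:Sun✓ 1852:Tue 1853:Wed
Years with five Sundays: 1805, 1806, 1811, 1816, 1817, 1822, 1823, 1828, 1833, 1834, 1839, 1844, 1845, 1850, 1851 → 15.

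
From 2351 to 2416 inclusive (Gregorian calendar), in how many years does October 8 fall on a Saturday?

Track October 8's weekday year by year (advancing +1, or +2 across a Feb 29):
  2351: Mon  2352: Wed (+2)  2353: Thu (+1)  2354: Fri (+1)  2355: Sat (+1) ✓
  2356: Mon (+2)  2357: Tue (+1)  2358: Wed (+1)  2359: Thu (+1)  2360: Sat (+2) ✓
  2361: Sun (+1)  2362: Mon (+1)  2363: Tue (+1)  2364: Thu (+2)  … (38 more years) …
  2403: Wed (+1)  2404: Fri (+2)  2405: Sat (+1) ✓  2406: Sun (+1)  2407: Mon (+1)
  2408: Wed (+2)  2409: Thu (+1)  2410: Fri (+1)  2411: Sat (+1) ✓  2412: Mon (+2)
  2413: Tue (+1)  2414: Wed (+1)  2415: Thu (+1)  2416: Sat (+2) ✓
Saturday years: 2355, 2360, 2366, 2377, 2383, 2388, 2394, 2405, 2411, 2416 — 10 in total.

10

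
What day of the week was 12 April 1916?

January 1, 1916 is a Saturday.
April 12 is day 103 of the year, i.e. 102 days after Jan 1.
102 mod 7 = 4, so advance 4 weekdays from Saturday: Wednesday.

Wednesday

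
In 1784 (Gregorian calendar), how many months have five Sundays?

4

A month of length L has five Sundays iff its first Sunday is on day ≤ L−28 (so day 1–3 in a 31-day month, 1–2 in a 30-day month, day 1 in a leap February).
Checking each month of 1784: Jan starts Thu (31d); Feb starts Sun (29d) ✓; Mar starts Mon (31d); Apr starts Thu (30d); May starts Sat (31d) ✓; Jun starts Tue (30d); Jul starts Thu (31d); Aug starts Sun (31d) ✓; Sep starts Wed (30d); Oct starts Fri (31d) ✓; Nov starts Mon (30d); Dec starts Wed (31d).
Five-Sunday months: February, May, August, October → 4.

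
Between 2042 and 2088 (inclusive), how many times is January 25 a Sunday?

7

Track January 25's weekday year by year (advancing +1, or +2 across a Feb 29):
  2042: Sat  2043: Sun (+1) ✓  2044: Mon (+1)  2045: Wed (+2)  2046: Thu (+1)
  2047: Fri (+1)  2048: Sat (+1)  2049: Mon (+2)  2050: Tue (+1)  2051: Wed (+1)
  2052: Thu (+1)  2053: Sat (+2)  2054: Sun (+1) ✓  2055: Mon (+1)  … (19 more years) …
  2075: Fri (+1)  2076: Sat (+1)  2077: Mon (+2)  2078: Tue (+1)  2079: Wed (+1)
  2080: Thu (+1)  2081: Sat (+2)  2082: Sun (+1) ✓  2083: Mon (+1)  2084: Tue (+1)
  2085: Thu (+2)  2086: Fri (+1)  2087: Sat (+1)  2088: Sun (+1) ✓
Sunday years: 2043, 2054, 2060, 2065, 2071, 2082, 2088 — 7 in total.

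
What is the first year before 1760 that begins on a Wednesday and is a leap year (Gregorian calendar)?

Jan 1 advances by 2 weekdays after a leap year and by 1 after a common year.
1760: Jan 1 is Tuesday (leap).
1759: Monday
1758: Sunday
1757: Saturday
1756: Thursday (leap)
1755: Wednesday
1754: Tuesday
1753: Monday
1752: Saturday (leap)
1751: Friday
1750: Thursday
1749: Wednesday
1748: Monday (leap)
1747: Sunday
1746: Saturday
1745: Friday
1744: Wednesday (leap)
1744 begins on a Wednesday and is a leap year.

1744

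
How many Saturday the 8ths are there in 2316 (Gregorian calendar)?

Check the 8th of each month of 2316: Jan 8: Sat, Feb 8: Tue, Mar 8: Wed, Apr 8: Sat, May 8: Mon, Jun 8: Thu, Jul 8: Sat, Aug 8: Tue, Sep 8: Fri, Oct 8: Sun, Nov 8: Wed, Dec 8: Fri.
Saturday occurs in January, April, July — 3 months.

3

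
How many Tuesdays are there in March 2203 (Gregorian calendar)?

5

March 2203 has 31 days and begins on Tuesday.
The first Tuesday is March 1.
Tuesdays fall on 1, 8, 15, 22, 29 — that's 5.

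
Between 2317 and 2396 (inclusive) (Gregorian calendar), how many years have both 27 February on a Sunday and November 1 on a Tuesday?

9

Check each year's weekday for 27 February and November 1:
  2317: Tue/Thu  2318: Wed/Fri  2319: Thu/Sat  2320: Fri/Mon  2321: Sun/Tue ✓  2322: Mon/Wed  2323: Tue/Thu  2324: Wed/Sat  2325: Fri/Sun  2326: Sat/Mon  2327: Sun/Tue ✓  2328: Mon/Thu  2329: Wed/Fri  2330: Thu/Sat  …(52 more)…  2383: Sun/Tue ✓  2384: Mon/Thu  2385: Wed/Fri  2386: Thu/Sat  2387: Fri/Sun  2388: Sat/Tue  2389: Mon/Wed  2390: Tue/Thu  2391: Wed/Fri  2392: Thu/Sun  2393: Sat/Mon  2394: Sun/Tue ✓  2395: Mon/Wed  2396: Tue/Fri
Both conditions hold in: 2321, 2327, 2338, 2349, 2355, 2366, 2377, 2383, 2394 — 9.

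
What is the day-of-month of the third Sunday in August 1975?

August 1, 1975 is a Friday, so the first Sunday is the 3rd.
The third Sunday is 3 + 14 = 17.

17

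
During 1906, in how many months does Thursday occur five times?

A month of length L has five Thursdays iff its first Thursday is on day ≤ L−28 (so day 1–3 in a 31-day month, 1–2 in a 30-day month, day 1 in a leap February).
Checking each month of 1906: Jan starts Mon (31d); Feb starts Thu (28d); Mar starts Thu (31d) ✓; Apr starts Sun (30d); May starts Tue (31d) ✓; Jun starts Fri (30d); Jul starts Sun (31d); Aug starts Wed (31d) ✓; Sep starts Sat (30d); Oct starts Mon (31d); Nov starts Thu (30d) ✓; Dec starts Sat (31d).
Five-Thursday months: March, May, August, November → 4.

4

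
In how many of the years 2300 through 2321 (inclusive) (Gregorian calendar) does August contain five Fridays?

August has 31 days; it has five Fridays when Friday falls among the first (month-length − 28) days — i.e. when August 1 is one of Friday/Thursday/Wednesday.
August 1 by year: 2300:Wed✓ 2301:Thu✓ 2302:Fri✓ 2303:Sat 2304:Mon 2305:Tue 2306:Wed✓ 2307:Thu✓ 2308:Sat 2309:Sun 2310:Mon 2311:Tue 2312:Thu✓ 2313:Fri✓ 2314:Sat 2315:Sun 2316:Tue 2317:Wed✓ 2318:Thu✓ 2319:Fri✓ 2320:Sun 2321:Mon
Years with five Fridays: 2300, 2301, 2302, 2306, 2307, 2312, 2313, 2317, 2318, 2319 → 10.

10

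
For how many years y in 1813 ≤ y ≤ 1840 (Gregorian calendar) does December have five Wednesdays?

December has 31 days; it has five Wednesdays when Wednesday falls among the first (month-length − 28) days — i.e. when December 1 is one of Wednesday/Tuesday/Monday.
December 1 by year: 1813:Wed✓ 1814:Thu 1815:Fri 1816:Sun 1817:Mon✓ 1818:Tue✓ 1819:Wed✓ 1820:Fri 1821:Sat 1822:Sun 1823:Mon✓ 1824:Wed✓ 1825:Thu 1826:Fri 1827:Sat 1828:Mon✓ 1829:Tue✓ 1830:Wed✓ 1831:Thu 1832:Sat 1833:Sun 1834:Mon✓ 1835:Tue✓ 1836:Thu 1837:Fri 1838:Sat 1839:Sun 1840:Tue✓
Years with five Wednesdays: 1813, 1817, 1818, 1819, 1823, 1824, 1828, 1829, 1830, 1834, 1835, 1840 → 12.

12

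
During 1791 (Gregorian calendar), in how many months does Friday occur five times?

4

A month of length L has five Fridays iff its first Friday is on day ≤ L−28 (so day 1–3 in a 31-day month, 1–2 in a 30-day month, day 1 in a leap February).
Checking each month of 1791: Jan starts Sat (31d); Feb starts Tue (28d); Mar starts Tue (31d); Apr starts Fri (30d) ✓; May starts Sun (31d); Jun starts Wed (30d); Jul starts Fri (31d) ✓; Aug starts Mon (31d); Sep starts Thu (30d) ✓; Oct starts Sat (31d); Nov starts Tue (30d); Dec starts Thu (31d) ✓.
Five-Friday months: April, July, September, December → 4.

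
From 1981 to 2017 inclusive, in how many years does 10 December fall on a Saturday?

Track 10 December's weekday year by year (advancing +1, or +2 across a Feb 29):
  1981: Thu  1982: Fri (+1)  1983: Sat (+1) ✓  1984: Mon (+2)  1985: Tue (+1)
  1986: Wed (+1)  1987: Thu (+1)  1988: Sat (+2) ✓  1989: Sun (+1)  1990: Mon (+1)
  1991: Tue (+1)  1992: Thu (+2)  1993: Fri (+1)  1994: Sat (+1) ✓  … (9 more years) …
  2004: Fri (+2)  2005: Sat (+1) ✓  2006: Sun (+1)  2007: Mon (+1)  2008: Wed (+2)
  2009: Thu (+1)  2010: Fri (+1)  2011: Sat (+1) ✓  2012: Mon (+2)  2013: Tue (+1)
  2014: Wed (+1)  2015: Thu (+1)  2016: Sat (+2) ✓  2017: Sun (+1)
Saturday years: 1983, 1988, 1994, 2005, 2011, 2016 — 6 in total.

6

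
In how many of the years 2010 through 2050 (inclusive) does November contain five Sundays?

11

November has 30 days; it has five Sundays when Sunday falls among the first (month-length − 28) days — i.e. when November 1 is one of Sunday/Saturday.
November 1 by year: 2010:Mon 2011:Tue 2012:Thu 2013:Fri 2014:Sat✓ 2015:Sun✓ 2016:Tue 2017:Wed 2018:Thu 2019:Fri 2020:Sun✓ 2021:Mon 2022:Tue 2023:Wed 2024:Fri …(11 more)… 2036:Sat✓ 2037:Sun✓ 2038:Mon 2039:Tue 2040:Thu 2041:Fri 2042:Sat✓ 2043:Sun✓ 2044:Tue 2045:Wed 2046:Thu 2047:Fri 2048:Sun✓ 2049:Mon 2050:Tue
Years with five Sundays: 2014, 2015, 2020, 2025, 2026, 2031, 2036, 2037, 2042, 2043, 2048 → 11.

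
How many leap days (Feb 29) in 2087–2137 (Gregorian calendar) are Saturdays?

Leap years in 2087–2137: 12 of them.
Feb 29 weekday advances by 5 (mod 7) from one leap year to the next four years later (or differs when a century non-leap intervenes).
Leap-day weekdays: 2088:Sun 2092:Fri 2096:Wed 2104:Fri 2108:Wed 2112:Mon 2116:Sat✓ 2120:Thu 2124:Tue 2128:Sun 2132:Fri 2136:Wed
Saturday: 2116 → 1.

1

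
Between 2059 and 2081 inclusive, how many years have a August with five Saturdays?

August has 31 days; it has five Saturdays when Saturday falls among the first (month-length − 28) days — i.e. when August 1 is one of Saturday/Friday/Thursday.
August 1 by year: 2059:Fri✓ 2060:Sun 2061:Mon 2062:Tue 2063:Wed 2064:Fri✓ 2065:Sat✓ 2066:Sun 2067:Mon 2068:Wed 2069:Thu✓ 2070:Fri✓ 2071:Sat✓ 2072:Mon 2073:Tue 2074:Wed 2075:Thu✓ 2076:Sat✓ 2077:Sun 2078:Mon 2079:Tue 2080:Thu✓ 2081:Fri✓
Years with five Saturdays: 2059, 2064, 2065, 2069, 2070, 2071, 2075, 2076, 2080, 2081 → 10.

10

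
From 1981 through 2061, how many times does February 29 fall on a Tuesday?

Leap years in 1981–2061: 20 of them.
Feb 29 weekday advances by 5 (mod 7) from one leap year to the next four years later (or differs when a century non-leap intervenes).
Leap-day weekdays: 1984:Wed 1988:Mon 1992:Sat 1996:Thu 2000:Tue✓ 2004:Sun 2008:Fri 2012:Wed 2016:Mon 2020:Sat 2024:Thu 2028:Tue✓ 2032:Sun 2036:Fri 2040:Wed 2044:Mon 2048:Sat 2052:Thu 2056:Tue✓ 2060:Sun
Tuesday: 2000, 2028, 2056 → 3.

3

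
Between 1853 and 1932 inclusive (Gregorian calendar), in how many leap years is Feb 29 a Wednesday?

3

Leap years in 1853–1932: 19 of them.
Feb 29 weekday advances by 5 (mod 7) from one leap year to the next four years later (or differs when a century non-leap intervenes).
Leap-day weekdays: 1856:Fri 1860:Wed✓ 1864:Mon 1868:Sat 1872:Thu 1876:Tue 1880:Sun 1884:Fri 1888:Wed✓ 1892:Mon 1896:Sat 1904:Mon 1908:Sat 1912:Thu 1916:Tue 1920:Sun 1924:Fri 1928:Wed✓ 1932:Mon
Wednesday: 1860, 1888, 1928 → 3.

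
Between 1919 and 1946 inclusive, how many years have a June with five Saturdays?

June has 30 days; it has five Saturdays when Saturday falls among the first (month-length − 28) days — i.e. when June 1 is one of Saturday/Friday.
June 1 by year: 1919:Sun 1920:Tue 1921:Wed 1922:Thu 1923:Fri✓ 1924:Sun 1925:Mon 1926:Tue 1927:Wed 1928:Fri✓ 1929:Sat✓ 1930:Sun 1931:Mon 1932:Wed 1933:Thu 1934:Fri✓ 1935:Sat✓ 1936:Mon 1937:Tue 1938:Wed 1939:Thu 1940:Sat✓ 1941:Sun 1942:Mon 1943:Tue 1944:Thu 1945:Fri✓ 1946:Sat✓
Years with five Saturdays: 1923, 1928, 1929, 1934, 1935, 1940, 1945, 1946 → 8.

8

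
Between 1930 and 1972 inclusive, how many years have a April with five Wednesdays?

April has 30 days; it has five Wednesdays when Wednesday falls among the first (month-length − 28) days — i.e. when April 1 is one of Wednesday/Tuesday.
April 1 by year: 1930:Tue✓ 1931:Wed✓ 1932:Fri 1933:Sat 1934:Sun 1935:Mon 1936:Wed✓ 1937:Thu 1938:Fri 1939:Sat 1940:Mon 1941:Tue✓ 1942:Wed✓ 1943:Thu 1944:Sat …(13 more)… 1958:Tue✓ 1959:Wed✓ 1960:Fri 1961:Sat 1962:Sun 1963:Mon 1964:Wed✓ 1965:Thu 1966:Fri 1967:Sat 1968:Mon 1969:Tue✓ 1970:Wed✓ 1971:Thu 1972:Sat
Years with five Wednesdays: 1930, 1931, 1936, 1941, 1942, 1947, 1952, 1953, 1958, 1959, 1964, 1969, 1970 → 13.

13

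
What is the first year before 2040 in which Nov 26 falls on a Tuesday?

2030

From one year to the next, a fixed date's weekday advances by 1, or by 2 when a Feb 29 lies between the two dates.
2040: November 26 is Monday.
2039: Saturday (−2)
2038: Friday (−1)
2037: Thursday (−1)
2036: Wednesday (−1)
2035: Monday (−2)
2034: Sunday (−1)
2033: Saturday (−1)
2032: Friday (−1)
2031: Wednesday (−2)
2030: Tuesday (−1)
Nov 26 falls on a Tuesday in 2030.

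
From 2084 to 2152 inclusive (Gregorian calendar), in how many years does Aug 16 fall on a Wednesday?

Track Aug 16's weekday year by year (advancing +1, or +2 across a Feb 29):
  2084: Wed ✓  2085: Thu (+1)  2086: Fri (+1)  2087: Sat (+1)  2088: Mon (+2)
  2089: Tue (+1)  2090: Wed (+1) ✓  2091: Thu (+1)  2092: Sat (+2)  2093: Sun (+1)
  2094: Mon (+1)  2095: Tue (+1)  2096: Thu (+2)  2097: Fri (+1)  … (41 more years) …
  2139: Sun (+1)  2140: Tue (+2)  2141: Wed (+1) ✓  2142: Thu (+1)  2143: Fri (+1)
  2144: Sun (+2)  2145: Mon (+1)  2146: Tue (+1)  2147: Wed (+1) ✓  2148: Fri (+2)
  2149: Sat (+1)  2150: Sun (+1)  2151: Mon (+1)  2152: Wed (+2) ✓
Wednesday years: 2084, 2090, 2102, 2113, 2119, 2124, 2130, 2141, 2147, 2152 — 10 in total.

10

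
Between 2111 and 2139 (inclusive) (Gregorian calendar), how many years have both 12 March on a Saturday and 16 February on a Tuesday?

Check each year's weekday for 12 March and 16 February:
  2111: Thu/Mon  2112: Sat/Tue ✓  2113: Sun/Thu  2114: Mon/Fri  2115: Tue/Sat  2116: Thu/Sun  2117: Fri/Tue  2118: Sat/Wed  2119: Sun/Thu  2120: Tue/Fri  2121: Wed/Sun  2122: Thu/Mon  2123: Fri/Tue  2124: Sun/Wed  2125: Mon/Fri  2126: Tue/Sat  2127: Wed/Sun  2128: Fri/Mon  2129: Sat/Wed  2130: Sun/Thu  2131: Mon/Fri  2132: Wed/Sat  2133: Thu/Mon  2134: Fri/Tue  2135: Sat/Wed  2136: Mon/Thu  2137: Tue/Sat  2138: Wed/Sun  2139: Thu/Mon
Both conditions hold in: 2112 — 1.

1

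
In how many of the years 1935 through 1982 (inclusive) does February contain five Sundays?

February has 28 days (29 in leap years); it has five Sundays when Sunday falls among the first (month-length − 28) days — i.e. when February 1 is Sunday in a leap year (never in a common year).
February 1 by year: 1935:Fri 1936:Sat 1937:Mon 1938:Tue 1939:Wed 1940:Thu 1941:Sat 1942:Sun 1943:Mon 1944:Tue 1945:Thu 1946:Fri 1947:Sat 1948:Sun✓ 1949:Tue …(18 more)… 1968:Thu 1969:Sat 1970:Sun 1971:Mon 1972:Tue 1973:Thu 1974:Fri 1975:Sat 1976:Sun✓ 1977:Tue 1978:Wed 1979:Thu 1980:Fri 1981:Sun 1982:Mon
Years with five Sundays: 1948, 1976 → 2.

2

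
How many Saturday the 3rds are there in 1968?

2

Check the 3rd of each month of 1968: Jan 3: Wed, Feb 3: Sat, Mar 3: Sun, Apr 3: Wed, May 3: Fri, Jun 3: Mon, Jul 3: Wed, Aug 3: Sat, Sep 3: Tue, Oct 3: Thu, Nov 3: Sun, Dec 3: Tue.
Saturday occurs in February, August — 2 months.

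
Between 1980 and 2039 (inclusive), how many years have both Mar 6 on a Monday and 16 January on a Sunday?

Check each year's weekday for Mar 6 and 16 January:
  1980: Thu/Wed  1981: Fri/Fri  1982: Sat/Sat  1983: Sun/Sun  1984: Tue/Mon  1985: Wed/Wed  1986: Thu/Thu  1987: Fri/Fri  1988: Sun/Sat  1989: Mon/Mon  1990: Tue/Tue  1991: Wed/Wed  1992: Fri/Thu  1993: Sat/Sat  …(32 more)…  2026: Fri/Fri  2027: Sat/Sat  2028: Mon/Sun ✓  2029: Tue/Tue  2030: Wed/Wed  2031: Thu/Thu  2032: Sat/Fri  2033: Sun/Sun  2034: Mon/Mon  2035: Tue/Tue  2036: Thu/Wed  2037: Fri/Fri  2038: Sat/Sat  2039: Sun/Sun
Both conditions hold in: 2000, 2028 — 2.

2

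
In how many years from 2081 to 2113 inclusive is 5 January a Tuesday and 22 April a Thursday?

4

Check each year's weekday for 5 January and 22 April:
  2081: Sun/Tue  2082: Mon/Wed  2083: Tue/Thu ✓  2084: Wed/Sat  2085: Fri/Sun  2086: Sat/Mon  2087: Sun/Tue  2088: Mon/Thu  2089: Wed/Fri  2090: Thu/Sat  2091: Fri/Sun  2092: Sat/Tue  2093: Mon/Wed  2094: Tue/Thu ✓  …(5 more)…  2100: Tue/Thu ✓  2101: Wed/Fri  2102: Thu/Sat  2103: Fri/Sun  2104: Sat/Tue  2105: Mon/Wed  2106: Tue/Thu ✓  2107: Wed/Fri  2108: Thu/Sun  2109: Sat/Mon  2110: Sun/Tue  2111: Mon/Wed  2112: Tue/Fri  2113: Thu/Sat
Both conditions hold in: 2083, 2094, 2100, 2106 — 4.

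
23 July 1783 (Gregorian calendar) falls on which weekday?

January 1, 1783 is a Wednesday.
July 23 is day 204 of the year, i.e. 203 days after Jan 1.
203 mod 7 = 0, so advance 0 weekdays from Wednesday: Wednesday.

Wednesday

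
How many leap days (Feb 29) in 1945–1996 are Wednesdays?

Leap years in 1945–1996: 13 of them.
Feb 29 weekday advances by 5 (mod 7) from one leap year to the next four years later (or differs when a century non-leap intervenes).
Leap-day weekdays: 1948:Sun 1952:Fri 1956:Wed✓ 1960:Mon 1964:Sat 1968:Thu 1972:Tue 1976:Sun 1980:Fri 1984:Wed✓ 1988:Mon 1992:Sat 1996:Thu
Wednesday: 1956, 1984 → 2.

2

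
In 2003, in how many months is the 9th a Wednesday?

2

Check the 9th of each month of 2003: Jan 9: Thu, Feb 9: Sun, Mar 9: Sun, Apr 9: Wed, May 9: Fri, Jun 9: Mon, Jul 9: Wed, Aug 9: Sat, Sep 9: Tue, Oct 9: Thu, Nov 9: Sun, Dec 9: Tue.
Wednesday occurs in April, July — 2 months.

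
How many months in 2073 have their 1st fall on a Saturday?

2

Check the 1st of each month of 2073: Jan 1: Sun, Feb 1: Wed, Mar 1: Wed, Apr 1: Sat, May 1: Mon, Jun 1: Thu, Jul 1: Sat, Aug 1: Tue, Sep 1: Fri, Oct 1: Sun, Nov 1: Wed, Dec 1: Fri.
Saturday occurs in April, July — 2 months.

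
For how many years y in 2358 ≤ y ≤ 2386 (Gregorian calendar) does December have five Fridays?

12

December has 31 days; it has five Fridays when Friday falls among the first (month-length − 28) days — i.e. when December 1 is one of Friday/Thursday/Wednesday.
December 1 by year: 2358:Mon 2359:Tue 2360:Thu✓ 2361:Fri✓ 2362:Sat 2363:Sun 2364:Tue 2365:Wed✓ 2366:Thu✓ 2367:Fri✓ 2368:Sun 2369:Mon 2370:Tue 2371:Wed✓ 2372:Fri✓ 2373:Sat 2374:Sun 2375:Mon 2376:Wed✓ 2377:Thu✓ 2378:Fri✓ 2379:Sat 2380:Mon 2381:Tue 2382:Wed✓ 2383:Thu✓ 2384:Sat 2385:Sun 2386:Mon
Years with five Fridays: 2360, 2361, 2365, 2366, 2367, 2371, 2372, 2376, 2377, 2378, 2382, 2383 → 12.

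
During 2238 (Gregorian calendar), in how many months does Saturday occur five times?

4

A month of length L has five Saturdays iff its first Saturday is on day ≤ L−28 (so day 1–3 in a 31-day month, 1–2 in a 30-day month, day 1 in a leap February).
Checking each month of 2238: Jan starts Mon (31d); Feb starts Thu (28d); Mar starts Thu (31d) ✓; Apr starts Sun (30d); May starts Tue (31d); Jun starts Fri (30d) ✓; Jul starts Sun (31d); Aug starts Wed (31d); Sep starts Sat (30d) ✓; Oct starts Mon (31d); Nov starts Thu (30d); Dec starts Sat (31d) ✓.
Five-Saturday months: March, June, September, December → 4.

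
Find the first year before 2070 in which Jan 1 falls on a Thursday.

2065

Jan 1 advances by 2 weekdays after a leap year and by 1 after a common year.
2070: Jan 1 is Wednesday.
2069: Tuesday
2068: Sunday (leap)
2067: Saturday
2066: Friday
2065: Thursday
2065 begins on a Thursday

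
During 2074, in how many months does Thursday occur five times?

4

A month of length L has five Thursdays iff its first Thursday is on day ≤ L−28 (so day 1–3 in a 31-day month, 1–2 in a 30-day month, day 1 in a leap February).
Checking each month of 2074: Jan starts Mon (31d); Feb starts Thu (28d); Mar starts Thu (31d) ✓; Apr starts Sun (30d); May starts Tue (31d) ✓; Jun starts Fri (30d); Jul starts Sun (31d); Aug starts Wed (31d) ✓; Sep starts Sat (30d); Oct starts Mon (31d); Nov starts Thu (30d) ✓; Dec starts Sat (31d).
Five-Thursday months: March, May, August, November → 4.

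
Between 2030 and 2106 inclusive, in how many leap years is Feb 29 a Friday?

Leap years in 2030–2106: 18 of them.
Feb 29 weekday advances by 5 (mod 7) from one leap year to the next four years later (or differs when a century non-leap intervenes).
Leap-day weekdays: 2032:Sun 2036:Fri✓ 2040:Wed 2044:Mon 2048:Sat 2052:Thu 2056:Tue 2060:Sun 2064:Fri✓ 2068:Wed 2072:Mon 2076:Sat 2080:Thu 2084:Tue 2088:Sun 2092:Fri✓ 2096:Wed 2104:Fri✓
Friday: 2036, 2064, 2092, 2104 → 4.

4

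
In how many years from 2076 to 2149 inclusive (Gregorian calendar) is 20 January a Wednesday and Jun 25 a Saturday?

Check each year's weekday for 20 January and Jun 25:
  2076: Mon/Thu  2077: Wed/Fri  2078: Thu/Sat  2079: Fri/Sun  2080: Sat/Tue  2081: Mon/Wed  2082: Tue/Thu  2083: Wed/Fri  2084: Thu/Sun  2085: Sat/Mon  2086: Sun/Tue  2087: Mon/Wed  2088: Tue/Fri  2089: Thu/Sat  …(46 more)…  2136: Fri/Mon  2137: Sun/Tue  2138: Mon/Wed  2139: Tue/Thu  2140: Wed/Sat ✓  2141: Fri/Sun  2142: Sat/Mon  2143: Sun/Tue  2144: Mon/Thu  2145: Wed/Fri  2146: Thu/Sat  2147: Fri/Sun  2148: Sat/Tue  2149: Mon/Wed
Both conditions hold in: 2112, 2140 — 2.

2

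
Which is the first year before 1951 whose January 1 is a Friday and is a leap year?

Jan 1 advances by 2 weekdays after a leap year and by 1 after a common year.
1951: Jan 1 is Monday.
1950: Sunday
1949: Saturday
1948: Thursday (leap)
1947: Wednesday
1946: Tuesday
1945: Monday
1944: Saturday (leap)
1943: Friday
1942: Thursday
1941: Wednesday
1940: Monday (leap)
1939: Sunday
1938: Saturday
1937: Friday
1936: Wednesday (leap)
1935: Tuesday
1934: Monday
1933: Sunday
1932: Friday (leap)
1932 begins on a Friday and is a leap year.

1932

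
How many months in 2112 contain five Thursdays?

4

A month of length L has five Thursdays iff its first Thursday is on day ≤ L−28 (so day 1–3 in a 31-day month, 1–2 in a 30-day month, day 1 in a leap February).
Checking each month of 2112: Jan starts Fri (31d); Feb starts Mon (29d); Mar starts Tue (31d) ✓; Apr starts Fri (30d); May starts Sun (31d); Jun starts Wed (30d) ✓; Jul starts Fri (31d); Aug starts Mon (31d); Sep starts Thu (30d) ✓; Oct starts Sat (31d); Nov starts Tue (30d); Dec starts Thu (31d) ✓.
Five-Thursday months: March, June, September, December → 4.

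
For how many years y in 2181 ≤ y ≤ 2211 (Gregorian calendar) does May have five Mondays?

May has 31 days; it has five Mondays when Monday falls among the first (month-length − 28) days — i.e. when May 1 is one of Monday/Sunday/Saturday.
May 1 by year: 2181:Tue 2182:Wed 2183:Thu 2184:Sat✓ 2185:Sun✓ 2186:Mon✓ 2187:Tue 2188:Thu 2189:Fri 2190:Sat✓ 2191:Sun✓ 2192:Tue 2193:Wed 2194:Thu 2195:Fri 2196:Sun✓ 2197:Mon✓ 2198:Tue 2199:Wed 2200:Thu 2201:Fri 2202:Sat✓ 2203:Sun✓ 2204:Tue 2205:Wed 2206:Thu 2207:Fri 2208:Sun✓ 2209:Mon✓ 2210:Tue 2211:Wed
Years with five Mondays: 2184, 2185, 2186, 2190, 2191, 2196, 2197, 2202, 2203, 2208, 2209 → 11.

11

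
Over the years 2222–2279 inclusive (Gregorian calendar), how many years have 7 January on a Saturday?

Track 7 January's weekday year by year (advancing +1, or +2 across a Feb 29):
  2222: Mon  2223: Tue (+1)  2224: Wed (+1)  2225: Fri (+2)  2226: Sat (+1) ✓
  2227: Sun (+1)  2228: Mon (+1)  2229: Wed (+2)  2230: Thu (+1)  2231: Fri (+1)
  2232: Sat (+1) ✓  2233: Mon (+2)  2234: Tue (+1)  2235: Wed (+1)  … (30 more years) …
  2266: Sun (+1)  2267: Mon (+1)  2268: Tue (+1)  2269: Thu (+2)  2270: Fri (+1)
  2271: Sat (+1) ✓  2272: Sun (+1)  2273: Tue (+2)  2274: Wed (+1)  2275: Thu (+1)
  2276: Fri (+1)  2277: Sun (+2)  2278: Mon (+1)  2279: Tue (+1)
Saturday years: 2226, 2232, 2237, 2243, 2254, 2260, 2265, 2271 — 8 in total.

8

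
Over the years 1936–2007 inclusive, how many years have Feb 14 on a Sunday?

10

Track Feb 14's weekday year by year (advancing +1, or +2 across a Feb 29):
  1936: Fri  1937: Sun (+2) ✓  1938: Mon (+1)  1939: Tue (+1)  1940: Wed (+1)
  1941: Fri (+2)  1942: Sat (+1)  1943: Sun (+1) ✓  1944: Mon (+1)  1945: Wed (+2)
  1946: Thu (+1)  1947: Fri (+1)  1948: Sat (+1)  1949: Mon (+2)  … (44 more years) …
  1994: Mon (+1)  1995: Tue (+1)  1996: Wed (+1)  1997: Fri (+2)  1998: Sat (+1)
  1999: Sun (+1) ✓  2000: Mon (+1)  2001: Wed (+2)  2002: Thu (+1)  2003: Fri (+1)
  2004: Sat (+1)  2005: Mon (+2)  2006: Tue (+1)  2007: Wed (+1)
Sunday years: 1937, 1943, 1954, 1960, 1965, 1971, 1982, 1988, 1993, 1999 — 10 in total.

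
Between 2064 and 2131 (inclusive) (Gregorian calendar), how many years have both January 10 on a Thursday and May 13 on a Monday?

Check each year's weekday for January 10 and May 13:
  2064: Thu/Tue  2065: Sat/Wed  2066: Sun/Thu  2067: Mon/Fri  2068: Tue/Sun  2069: Thu/Mon ✓  2070: Fri/Tue  2071: Sat/Wed  2072: Sun/Fri  2073: Tue/Sat  2074: Wed/Sun  2075: Thu/Mon ✓  2076: Fri/Wed  2077: Sun/Thu  …(40 more)…  2118: Mon/Fri  2119: Tue/Sat  2120: Wed/Mon  2121: Fri/Tue  2122: Sat/Wed  2123: Sun/Thu  2124: Mon/Sat  2125: Wed/Sun  2126: Thu/Mon ✓  2127: Fri/Tue  2128: Sat/Thu  2129: Mon/Fri  2130: Tue/Sat  2131: Wed/Sun
Both conditions hold in: 2069, 2075, 2086, 2097, 2109, 2115, 2126 — 7.

7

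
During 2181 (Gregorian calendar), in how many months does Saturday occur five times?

A month of length L has five Saturdays iff its first Saturday is on day ≤ L−28 (so day 1–3 in a 31-day month, 1–2 in a 30-day month, day 1 in a leap February).
Checking each month of 2181: Jan starts Mon (31d); Feb starts Thu (28d); Mar starts Thu (31d) ✓; Apr starts Sun (30d); May starts Tue (31d); Jun starts Fri (30d) ✓; Jul starts Sun (31d); Aug starts Wed (31d); Sep starts Sat (30d) ✓; Oct starts Mon (31d); Nov starts Thu (30d); Dec starts Sat (31d) ✓.
Five-Saturday months: March, June, September, December → 4.

4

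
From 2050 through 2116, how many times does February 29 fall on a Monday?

Leap years in 2050–2116: 16 of them.
Feb 29 weekday advances by 5 (mod 7) from one leap year to the next four years later (or differs when a century non-leap intervenes).
Leap-day weekdays: 2052:Thu 2056:Tue 2060:Sun 2064:Fri 2068:Wed 2072:Mon✓ 2076:Sat 2080:Thu 2084:Tue 2088:Sun 2092:Fri 2096:Wed 2104:Fri 2108:Wed 2112:Mon✓ 2116:Sat
Monday: 2072, 2112 → 2.

2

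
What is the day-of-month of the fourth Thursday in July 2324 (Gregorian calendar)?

24

July 1, 2324 is a Tuesday, so the first Thursday is the 3rd.
The fourth Thursday is 3 + 21 = 24.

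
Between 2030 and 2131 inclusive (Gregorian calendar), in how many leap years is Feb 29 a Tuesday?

Leap years in 2030–2131: 24 of them.
Feb 29 weekday advances by 5 (mod 7) from one leap year to the next four years later (or differs when a century non-leap intervenes).
Leap-day weekdays: 2032:Sun 2036:Fri 2040:Wed 2044:Mon 2048:Sat 2052:Thu 2056:Tue✓ 2060:Sun 2064:Fri 2068:Wed 2072:Mon 2076:Sat 2080:Thu 2084:Tue✓ 2088:Sun 2092:Fri 2096:Wed 2104:Fri 2108:Wed 2112:Mon 2116:Sat 2120:Thu 2124:Tue✓ 2128:Sun
Tuesday: 2056, 2084, 2124 → 3.

3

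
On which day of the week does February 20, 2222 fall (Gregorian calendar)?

January 1, 2222 is a Tuesday.
February 20 is day 51 of the year, i.e. 50 days after Jan 1.
50 mod 7 = 1, so advance 1 weekday from Tuesday: Wednesday.

Wednesday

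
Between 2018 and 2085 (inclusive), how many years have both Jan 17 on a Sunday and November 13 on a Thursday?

0

Check each year's weekday for Jan 17 and November 13:
  2018: Wed/Tue  2019: Thu/Wed  2020: Fri/Fri  2021: Sun/Sat  2022: Mon/Sun  2023: Tue/Mon  2024: Wed/Wed  2025: Fri/Thu  2026: Sat/Fri  2027: Sun/Sat  2028: Mon/Mon  2029: Wed/Tue  2030: Thu/Wed  2031: Fri/Thu  …(40 more)…  2072: Sun/Sun  2073: Tue/Mon  2074: Wed/Tue  2075: Thu/Wed  2076: Fri/Fri  2077: Sun/Sat  2078: Mon/Sun  2079: Tue/Mon  2080: Wed/Wed  2081: Fri/Thu  2082: Sat/Fri  2083: Sun/Sat  2084: Mon/Mon  2085: Wed/Tue
Both conditions hold in: no year — 0.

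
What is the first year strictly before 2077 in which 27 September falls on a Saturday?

From one year to the next, a fixed date's weekday advances by 1, or by 2 when a Feb 29 lies between the two dates.
2077: September 27 is Monday.
2076: Sunday (−1)
2075: Friday (−2)
2074: Thursday (−1)
2073: Wednesday (−1)
2072: Tuesday (−1)
2071: Sunday (−2)
2070: Saturday (−1)
27 September falls on a Saturday in 2070.

2070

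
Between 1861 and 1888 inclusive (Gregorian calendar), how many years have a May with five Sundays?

May has 31 days; it has five Sundays when Sunday falls among the first (month-length − 28) days — i.e. when May 1 is one of Sunday/Saturday/Friday.
May 1 by year: 1861:Wed 1862:Thu 1863:Fri✓ 1864:Sun✓ 1865:Mon 1866:Tue 1867:Wed 1868:Fri✓ 1869:Sat✓ 1870:Sun✓ 1871:Mon 1872:Wed 1873:Thu 1874:Fri✓ 1875:Sat✓ 1876:Mon 1877:Tue 1878:Wed 1879:Thu 1880:Sat✓ 1881:Sun✓ 1882:Mon 1883:Tue 1884:Thu 1885:Fri✓ 1886:Sat✓ 1887:Sun✓ 1888:Tue
Years with five Sundays: 1863, 1864, 1868, 1869, 1870, 1874, 1875, 1880, 1881, 1885, 1886, 1887 → 12.

12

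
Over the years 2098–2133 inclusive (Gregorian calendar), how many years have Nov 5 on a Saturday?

Track Nov 5's weekday year by year (advancing +1, or +2 across a Feb 29):
  2098: Wed  2099: Thu (+1)  2100: Fri (+1)  2101: Sat (+1) ✓  2102: Sun (+1)
  2103: Mon (+1)  2104: Wed (+2)  2105: Thu (+1)  2106: Fri (+1)  2107: Sat (+1) ✓
  2108: Mon (+2)  2109: Tue (+1)  2110: Wed (+1)  2111: Thu (+1)  … (8 more years) …
  2120: Tue (+2)  2121: Wed (+1)  2122: Thu (+1)  2123: Fri (+1)  2124: Sun (+2)
  2125: Mon (+1)  2126: Tue (+1)  2127: Wed (+1)  2128: Fri (+2)  2129: Sat (+1) ✓
  2130: Sun (+1)  2131: Mon (+1)  2132: Wed (+2)  2133: Thu (+1)
Saturday years: 2101, 2107, 2112, 2118, 2129 — 5 in total.

5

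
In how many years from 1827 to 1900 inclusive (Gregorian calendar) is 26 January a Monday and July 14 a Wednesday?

Check each year's weekday for 26 January and July 14:
  1827: Fri/Sat  1828: Sat/Mon  1829: Mon/Tue  1830: Tue/Wed  1831: Wed/Thu  1832: Thu/Sat  1833: Sat/Sun  1834: Sun/Mon  1835: Mon/Tue  1836: Tue/Thu  1837: Thu/Fri  1838: Fri/Sat  1839: Sat/Sun  1840: Sun/Tue  …(46 more)…  1887: Wed/Thu  1888: Thu/Sat  1889: Sat/Sun  1890: Sun/Mon  1891: Mon/Tue  1892: Tue/Thu  1893: Thu/Fri  1894: Fri/Sat  1895: Sat/Sun  1896: Sun/Tue  1897: Tue/Wed  1898: Wed/Thu  1899: Thu/Fri  1900: Fri/Sat
Both conditions hold in: 1852, 1880 — 2.

2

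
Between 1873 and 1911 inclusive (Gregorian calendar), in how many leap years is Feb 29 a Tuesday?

Leap years in 1873–1911: 8 of them.
Feb 29 weekday advances by 5 (mod 7) from one leap year to the next four years later (or differs when a century non-leap intervenes).
Leap-day weekdays: 1876:Tue✓ 1880:Sun 1884:Fri 1888:Wed 1892:Mon 1896:Sat 1904:Mon 1908:Sat
Tuesday: 1876 → 1.

1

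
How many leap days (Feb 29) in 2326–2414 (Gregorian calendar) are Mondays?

Leap years in 2326–2414: 22 of them.
Feb 29 weekday advances by 5 (mod 7) from one leap year to the next four years later (or differs when a century non-leap intervenes).
Leap-day weekdays: 2328:Wed 2332:Mon✓ 2336:Sat 2340:Thu 2344:Tue 2348:Sun 2352:Fri 2356:Wed 2360:Mon✓ 2364:Sat 2368:Thu 2372:Tue 2376:Sun 2380:Fri 2384:Wed 2388:Mon✓ 2392:Sat 2396:Thu 2400:Tue 2404:Sun 2408:Fri 2412:Wed
Monday: 2332, 2360, 2388 → 3.

3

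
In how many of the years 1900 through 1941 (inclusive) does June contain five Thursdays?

12

June has 30 days; it has five Thursdays when Thursday falls among the first (month-length − 28) days — i.e. when June 1 is one of Thursday/Wednesday.
June 1 by year: 1900:Fri 1901:Sat 1902:Sun 1903:Mon 1904:Wed✓ 1905:Thu✓ 1906:Fri 1907:Sat 1908:Mon 1909:Tue 1910:Wed✓ 1911:Thu✓ 1912:Sat 1913:Sun 1914:Mon …(12 more)… 1927:Wed✓ 1928:Fri 1929:Sat 1930:Sun 1931:Mon 1932:Wed✓ 1933:Thu✓ 1934:Fri 1935:Sat 1936:Mon 1937:Tue 1938:Wed✓ 1939:Thu✓ 1940:Sat 1941:Sun
Years with five Thursdays: 1904, 1905, 1910, 1911, 1916, 1921, 1922, 1927, 1932, 1933, 1938, 1939 → 12.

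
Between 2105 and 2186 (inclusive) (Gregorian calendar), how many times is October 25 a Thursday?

11

Track October 25's weekday year by year (advancing +1, or +2 across a Feb 29):
  2105: Sun  2106: Mon (+1)  2107: Tue (+1)  2108: Thu (+2) ✓  2109: Fri (+1)
  2110: Sat (+1)  2111: Sun (+1)  2112: Tue (+2)  2113: Wed (+1)  2114: Thu (+1) ✓
  2115: Fri (+1)  2116: Sun (+2)  2117: Mon (+1)  2118: Tue (+1)  … (54 more years) …
  2173: Mon (+1)  2174: Tue (+1)  2175: Wed (+1)  2176: Fri (+2)  2177: Sat (+1)
  2178: Sun (+1)  2179: Mon (+1)  2180: Wed (+2)  2181: Thu (+1) ✓  2182: Fri (+1)
  2183: Sat (+1)  2184: Mon (+2)  2185: Tue (+1)  2186: Wed (+1)
Thursday years: 2108, 2114, 2125, 2131, 2136, 2142, 2153, 2159, 2164, 2170, 2181 — 11 in total.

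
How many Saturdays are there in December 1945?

5

December 1945 has 31 days and begins on Saturday.
The first Saturday is December 1.
Saturdays fall on 1, 8, 15, 22, 29 — that's 5.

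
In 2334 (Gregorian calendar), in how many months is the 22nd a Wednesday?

1

Check the 22nd of each month of 2334: Jan 22: Mon, Feb 22: Thu, Mar 22: Thu, Apr 22: Sun, May 22: Tue, Jun 22: Fri, Jul 22: Sun, Aug 22: Wed, Sep 22: Sat, Oct 22: Mon, Nov 22: Thu, Dec 22: Sat.
Wednesday occurs in August — 1 month.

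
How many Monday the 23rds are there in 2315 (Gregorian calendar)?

1

Check the 23rd of each month of 2315: Jan 23: Sat, Feb 23: Tue, Mar 23: Tue, Apr 23: Fri, May 23: Sun, Jun 23: Wed, Jul 23: Fri, Aug 23: Mon, Sep 23: Thu, Oct 23: Sat, Nov 23: Tue, Dec 23: Thu.
Monday occurs in August — 1 month.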